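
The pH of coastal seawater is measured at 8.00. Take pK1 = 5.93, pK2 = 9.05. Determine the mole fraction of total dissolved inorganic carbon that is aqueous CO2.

α₀ = 0.00775

α₀ = 1 / (1 + K1/[H⁺] + K1K2/[H⁺]²) = 1 / (1 + 10^+2.07 + 10^+1.02)
   = 1 / (1 + 117.49 + 10.471) = 1/128.96 = 0.007754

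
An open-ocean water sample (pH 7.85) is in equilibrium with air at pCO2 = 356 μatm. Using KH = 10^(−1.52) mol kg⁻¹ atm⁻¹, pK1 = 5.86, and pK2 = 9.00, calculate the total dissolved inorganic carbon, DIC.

DIC = 1.14 mmol/kg

[CO2*] = KH · pCO2 = 10^(−1.52) × 356×10^-6 = 1.075×10^-5 mol/kg
α₀ = 1/(1 + K1/[H⁺] + K1K2/[H⁺]²) = 1/(1 + 10^+1.99 + 10^+0.84) = 0.009466
DIC = [CO2*]/α₀ = 1.075×10^-5 / 0.009466 = 1.14 mmol/kg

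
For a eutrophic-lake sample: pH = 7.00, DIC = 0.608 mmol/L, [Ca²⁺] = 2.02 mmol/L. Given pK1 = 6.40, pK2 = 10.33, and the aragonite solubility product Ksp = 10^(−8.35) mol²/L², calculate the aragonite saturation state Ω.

Ω = 0.103

α₂ = 1 / (1 + [H⁺]/K2 + [H⁺]²/(K1K2)) = 1 / (1 + 10^+3.33 + 10^+2.73)
   = 1 / (1 + 2138.0 + 537.03) = 1/2676.0 = 0.0003737
[CO3²⁻] = α₂ × DIC = 0.0003737 × 0.608 = 0.0002272 mmol/L = 0.2272 μmol/L
Ksp = 10^(−8.35) = 4.467×10^-9
Ω = [Ca²⁺][CO3²⁻]/Ksp = (2.02×10^-3)(2.272×10^-7) / 4.467×10^-9 = 0.103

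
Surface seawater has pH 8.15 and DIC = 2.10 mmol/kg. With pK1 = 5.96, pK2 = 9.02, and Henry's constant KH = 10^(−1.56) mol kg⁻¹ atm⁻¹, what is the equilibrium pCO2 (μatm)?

pCO2 = 431 μatm

α₀ = 1 / (1 + K1/[H⁺] + K1K2/[H⁺]²) = 1 / (1 + 10^+2.19 + 10^+1.32)
   = 1 / (1 + 154.88 + 20.893) = 1/176.77 = 0.005657
[CO2*] = α₀ × DIC = 0.005657 × 2.10 = 0.01188 mmol/kg = 11.88 μmol/kg
pCO2 = [CO2*]/KH = 1.188×10^-5 / 2.754×10^-2 = 431 μatm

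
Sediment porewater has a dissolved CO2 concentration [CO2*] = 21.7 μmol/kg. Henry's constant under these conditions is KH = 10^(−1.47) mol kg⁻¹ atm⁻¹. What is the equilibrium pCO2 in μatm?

KH = 10^(−1.47) = 3.388×10^-2 mol kg⁻¹ atm⁻¹
pCO2 = [CO2*]/KH = 21.7×10^-6 / 3.388×10^-2 = 6.40×10^-4 atm = 640 μatm

pCO2 = 640 μatm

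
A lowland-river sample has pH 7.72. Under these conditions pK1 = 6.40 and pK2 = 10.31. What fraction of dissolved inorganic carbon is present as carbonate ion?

α₂ = 1 / (1 + [H⁺]/K2 + [H⁺]²/(K1K2)) = 1 / (1 + 10^+2.59 + 10^+1.27)
   = 1 / (1 + 389.05 + 18.621) = 1/408.67 = 0.002447

α₂ = 0.00245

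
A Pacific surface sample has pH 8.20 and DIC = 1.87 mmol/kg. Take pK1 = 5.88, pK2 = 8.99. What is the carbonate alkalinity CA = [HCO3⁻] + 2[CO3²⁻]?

CA = 2.12 mmol/kg

CA = [HCO3⁻] + 2[CO3²⁻] = (α₁ + 2α₂)·DIC
At pH 8.20: [H⁺]/K1 = 10^-2.32 = 0.0047863, K2/[H⁺] = 10^-0.79 = 0.16218
α₁ = 1/(1 + 0.0047863 + 0.16218) = 1/1.1670 = 0.8569; α₂ = α₁·K2/[H⁺] = 0.1390
α₁ + 2α₂ = 1.1349
CA = 1.1349 × 1.87 = 2.12 mmol/kg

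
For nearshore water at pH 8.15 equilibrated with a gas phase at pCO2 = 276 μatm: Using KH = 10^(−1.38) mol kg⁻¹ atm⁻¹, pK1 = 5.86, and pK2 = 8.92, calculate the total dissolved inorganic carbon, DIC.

[CO2*] = KH · pCO2 = 10^(−1.38) × 276×10^-6 = 1.151×10^-5 mol/kg
α₀ = 1/(1 + K1/[H⁺] + K1K2/[H⁺]²) = 1/(1 + 10^+2.29 + 10^+1.52) = 0.004365
DIC = [CO2*]/α₀ = 1.151×10^-5 / 0.004365 = 2.64 mmol/kg

DIC = 2.64 mmol/kg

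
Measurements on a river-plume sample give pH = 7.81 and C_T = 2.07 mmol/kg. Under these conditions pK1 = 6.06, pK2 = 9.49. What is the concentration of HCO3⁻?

[HCO3⁻] = 1.99 mmol/kg

α₁ = 1 / (1 + [H⁺]/K1 + K2/[H⁺]) = 1 / (1 + 10^-1.75 + 10^-1.68)
   = 1 / (1 + 0.017783 + 0.020893) = 1/1.0387 = 0.9628
[HCO3⁻] = α₁ × DIC = 0.9628 × 2.07 = 1.99 mmol/kg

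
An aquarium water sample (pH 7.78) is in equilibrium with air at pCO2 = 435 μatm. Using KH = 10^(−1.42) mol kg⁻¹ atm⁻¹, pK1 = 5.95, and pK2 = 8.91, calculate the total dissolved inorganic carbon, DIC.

[CO2*] = KH · pCO2 = 10^(−1.42) × 435×10^-6 = 1.654×10^-5 mol/kg
α₀ = 1/(1 + K1/[H⁺] + K1K2/[H⁺]²) = 1/(1 + 10^+1.83 + 10^+0.70) = 0.01358
DIC = [CO2*]/α₀ = 1.654×10^-5 / 0.01358 = 1.22 mmol/kg

DIC = 1.22 mmol/kg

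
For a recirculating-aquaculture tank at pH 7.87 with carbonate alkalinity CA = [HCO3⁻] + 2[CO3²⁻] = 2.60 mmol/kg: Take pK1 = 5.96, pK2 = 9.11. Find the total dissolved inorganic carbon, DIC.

DIC = 2.49 mmol/kg

CA = [HCO3⁻] + 2[CO3²⁻] = (α₁ + 2α₂)·DIC
At pH 7.87: [H⁺]/K1 = 10^-1.91 = 0.012303, K2/[H⁺] = 10^-1.24 = 0.057544
α₁ = 1/(1 + 0.012303 + 0.057544) = 1/1.0698 = 0.9347; α₂ = α₁·K2/[H⁺] = 0.05379
α₁ + 2α₂ = 1.0423
DIC = CA / (α₁ + 2α₂) = 2.60 / 1.0423 = 2.49 mmol/kg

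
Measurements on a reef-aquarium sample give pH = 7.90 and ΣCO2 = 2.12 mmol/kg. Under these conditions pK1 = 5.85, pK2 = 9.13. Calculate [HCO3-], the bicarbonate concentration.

[HCO3⁻] = 1.99 mmol/kg

α₁ = 1 / (1 + [H⁺]/K1 + K2/[H⁺]) = 1 / (1 + 10^-2.05 + 10^-1.23)
   = 1 / (1 + 0.0089125 + 0.058884) = 1/1.0678 = 0.9365
[HCO3⁻] = α₁ × DIC = 0.9365 × 2.12 = 1.99 mmol/kg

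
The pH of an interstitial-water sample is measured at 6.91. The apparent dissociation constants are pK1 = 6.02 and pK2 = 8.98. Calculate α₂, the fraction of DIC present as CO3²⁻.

α₂ = 0.00748

α₂ = 1 / (1 + [H⁺]/K2 + [H⁺]²/(K1K2)) = 1 / (1 + 10^+2.07 + 10^+1.18)
   = 1 / (1 + 117.49 + 15.136) = 1/133.63 = 0.007484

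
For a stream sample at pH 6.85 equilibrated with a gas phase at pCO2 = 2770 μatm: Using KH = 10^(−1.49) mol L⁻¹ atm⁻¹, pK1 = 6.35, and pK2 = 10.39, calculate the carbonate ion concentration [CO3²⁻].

[CO2*] = KH · pCO2 = 10^(−1.49) × 2770×10^-6 = 8.964×10^-5 mol/L
α₀ = 1/(1 + K1/[H⁺] + K1K2/[H⁺]²) = 1/(1 + 10^+0.50 + 10^-3.04) = 0.2402
DIC = [CO2*]/α₀ = 8.964×10^-5 / 0.2402 = 0.3732 mmol/L
[CO3²⁻] = α₂·DIC; α₂ = 0.0002191, so [CO3²⁻] = 0.0002191 × 0.3732 = 8.17×10^-5 mmol/L = 0.0817 μmol/L

[CO3²⁻] = 0.0817 μmol/L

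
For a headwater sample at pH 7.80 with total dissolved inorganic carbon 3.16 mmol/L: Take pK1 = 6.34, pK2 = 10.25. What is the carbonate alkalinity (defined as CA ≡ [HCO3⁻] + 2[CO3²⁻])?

CA = [HCO3⁻] + 2[CO3²⁻] = (α₁ + 2α₂)·DIC
At pH 7.80: [H⁺]/K1 = 10^-1.46 = 0.034674, K2/[H⁺] = 10^-2.45 = 0.0035481
α₁ = 1/(1 + 0.034674 + 0.0035481) = 1/1.0382 = 0.9632; α₂ = α₁·K2/[H⁺] = 0.003418
α₁ + 2α₂ = 0.9700
CA = 0.9700 × 3.16 = 3.07 mmol/L

CA = 3.07 mmol/L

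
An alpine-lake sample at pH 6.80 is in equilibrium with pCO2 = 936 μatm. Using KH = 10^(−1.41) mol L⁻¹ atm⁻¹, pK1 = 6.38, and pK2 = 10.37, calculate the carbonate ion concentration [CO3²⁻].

[CO3²⁻] = 0.0258 μmol/L

[CO2*] = KH · pCO2 = 10^(−1.41) × 936×10^-6 = 3.641×10^-5 mol/L
α₀ = 1/(1 + K1/[H⁺] + K1K2/[H⁺]²) = 1/(1 + 10^+0.42 + 10^-3.15) = 0.2754
DIC = [CO2*]/α₀ = 3.641×10^-5 / 0.2754 = 0.1322 mmol/L
[CO3²⁻] = α₂·DIC; α₂ = 0.0001950, so [CO3²⁻] = 0.0001950 × 0.1322 = 2.58×10^-5 mmol/L = 0.0258 μmol/L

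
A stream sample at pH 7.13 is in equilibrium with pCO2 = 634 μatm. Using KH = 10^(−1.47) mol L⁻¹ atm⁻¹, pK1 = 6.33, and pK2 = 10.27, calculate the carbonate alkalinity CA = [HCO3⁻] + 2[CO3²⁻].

CA = 0.136 mmol/L

[CO2*] = KH · pCO2 = 10^(−1.47) × 634×10^-6 = 2.148×10^-5 mol/L
α₀ = 1/(1 + K1/[H⁺] + K1K2/[H⁺]²) = 1/(1 + 10^+0.80 + 10^-2.34) = 0.1367
DIC = [CO2*]/α₀ = 2.148×10^-5 / 0.1367 = 0.1571 mmol/L
CA = (α₁ + 2α₂)·DIC = (0.8627 + 2×0.0006249) × 0.1571 = 0.136 mmol/L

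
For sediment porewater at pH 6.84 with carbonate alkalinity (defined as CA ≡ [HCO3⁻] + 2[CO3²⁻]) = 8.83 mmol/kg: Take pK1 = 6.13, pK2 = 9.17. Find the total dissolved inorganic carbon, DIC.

CA = [HCO3⁻] + 2[CO3²⁻] = (α₁ + 2α₂)·DIC
At pH 6.84: [H⁺]/K1 = 10^-0.71 = 0.19498, K2/[H⁺] = 10^-2.33 = 0.0046774
α₁ = 1/(1 + 0.19498 + 0.0046774) = 1/1.1997 = 0.8336; α₂ = α₁·K2/[H⁺] = 0.003899
α₁ + 2α₂ = 0.8414
DIC = CA / (α₁ + 2α₂) = 8.83 / 0.8414 = 10.5 mmol/kg

DIC = 10.5 mmol/kg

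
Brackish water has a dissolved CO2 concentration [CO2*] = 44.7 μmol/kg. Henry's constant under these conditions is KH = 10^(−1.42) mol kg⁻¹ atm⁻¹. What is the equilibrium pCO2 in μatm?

pCO2 = 1180 μatm

KH = 10^(−1.42) = 3.802×10^-2 mol kg⁻¹ atm⁻¹
pCO2 = [CO2*]/KH = 44.7×10^-6 / 3.802×10^-2 = 1.18×10^-3 atm = 1180 μatm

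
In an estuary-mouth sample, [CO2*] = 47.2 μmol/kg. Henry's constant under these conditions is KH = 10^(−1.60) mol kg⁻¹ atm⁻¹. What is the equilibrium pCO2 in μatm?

KH = 10^(−1.60) = 2.512×10^-2 mol kg⁻¹ atm⁻¹
pCO2 = [CO2*]/KH = 47.2×10^-6 / 2.512×10^-2 = 1.88×10^-3 atm = 1880 μatm

pCO2 = 1880 μatm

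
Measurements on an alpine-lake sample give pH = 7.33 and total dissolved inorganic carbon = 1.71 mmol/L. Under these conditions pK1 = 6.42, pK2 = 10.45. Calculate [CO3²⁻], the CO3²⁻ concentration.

[CO3²⁻] = 1.15 μmol/L

α₂ = 1 / (1 + [H⁺]/K2 + [H⁺]²/(K1K2)) = 1 / (1 + 10^+3.12 + 10^+2.21)
   = 1 / (1 + 1318.3 + 162.18) = 1/1481.4 = 0.0006750
[CO3²⁻] = α₂ × DIC = 0.0006750 × 1.71 = 0.00115 mmol/L = 1.15 μmol/L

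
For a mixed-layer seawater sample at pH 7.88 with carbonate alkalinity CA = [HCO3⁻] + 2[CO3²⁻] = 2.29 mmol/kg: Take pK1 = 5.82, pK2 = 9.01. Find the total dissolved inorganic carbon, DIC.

CA = [HCO3⁻] + 2[CO3²⁻] = (α₁ + 2α₂)·DIC
At pH 7.88: [H⁺]/K1 = 10^-2.06 = 0.0087096, K2/[H⁺] = 10^-1.13 = 0.074131
α₁ = 1/(1 + 0.0087096 + 0.074131) = 1/1.0828 = 0.9235; α₂ = α₁·K2/[H⁺] = 0.06846
α₁ + 2α₂ = 1.0604
DIC = CA / (α₁ + 2α₂) = 2.29 / 1.0604 = 2.16 mmol/kg

DIC = 2.16 mmol/kg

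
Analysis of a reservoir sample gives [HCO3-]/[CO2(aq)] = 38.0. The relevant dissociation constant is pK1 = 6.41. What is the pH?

From K1 = [H⁺][HCO3-]/[CO2(aq)]:  pH = pK1 + log₁₀([HCO3-]/[CO2(aq)])
log₁₀(38.0) = +1.580
pH = 6.41 + (+1.580) = 7.99

pH = 7.99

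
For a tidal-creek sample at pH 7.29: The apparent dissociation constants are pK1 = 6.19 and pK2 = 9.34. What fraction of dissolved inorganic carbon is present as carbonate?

α₂ = 0.00819

α₂ = 1 / (1 + [H⁺]/K2 + [H⁺]²/(K1K2)) = 1 / (1 + 10^+2.05 + 10^+0.95)
   = 1 / (1 + 112.20 + 8.9125) = 1/122.11 = 0.008189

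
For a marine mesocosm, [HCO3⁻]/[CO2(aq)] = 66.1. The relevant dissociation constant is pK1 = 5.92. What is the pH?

pH = 7.74

From K1 = [H⁺][HCO3⁻]/[CO2(aq)]:  pH = pK1 + log₁₀([HCO3⁻]/[CO2(aq)])
log₁₀(66.1) = +1.820
pH = 5.92 + (+1.820) = 7.74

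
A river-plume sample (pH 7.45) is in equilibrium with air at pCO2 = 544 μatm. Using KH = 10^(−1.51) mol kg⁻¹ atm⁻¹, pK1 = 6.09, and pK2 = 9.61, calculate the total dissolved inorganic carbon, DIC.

[CO2*] = KH · pCO2 = 10^(−1.51) × 544×10^-6 = 1.681×10^-5 mol/kg
α₀ = 1/(1 + K1/[H⁺] + K1K2/[H⁺]²) = 1/(1 + 10^+1.36 + 10^-0.80) = 0.04155
DIC = [CO2*]/α₀ = 1.681×10^-5 / 0.04155 = 0.405 mmol/kg

DIC = 0.405 mmol/kg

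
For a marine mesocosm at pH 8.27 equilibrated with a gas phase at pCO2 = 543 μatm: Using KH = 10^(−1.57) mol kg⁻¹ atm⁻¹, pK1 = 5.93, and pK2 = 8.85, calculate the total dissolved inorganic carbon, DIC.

DIC = 4.05 mmol/kg

[CO2*] = KH · pCO2 = 10^(−1.57) × 543×10^-6 = 1.462×10^-5 mol/kg
α₀ = 1/(1 + K1/[H⁺] + K1K2/[H⁺]²) = 1/(1 + 10^+2.34 + 10^+1.76) = 0.003606
DIC = [CO2*]/α₀ = 1.462×10^-5 / 0.003606 = 4.05 mmol/kg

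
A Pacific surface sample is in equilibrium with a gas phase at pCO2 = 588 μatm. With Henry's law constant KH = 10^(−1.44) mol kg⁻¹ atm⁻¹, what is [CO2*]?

KH = 10^(−1.44) = 3.631×10^-2 mol kg⁻¹ atm⁻¹
[CO2*] = KH · pCO2 = 3.631×10^-2 × 588×10^-6 atm = 2.13×10^-5 mol/kg

[CO2*] = 21.3 μmol/kg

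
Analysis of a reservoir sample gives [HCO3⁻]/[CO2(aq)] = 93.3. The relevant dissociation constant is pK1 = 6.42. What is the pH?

From K1 = [H⁺][HCO3⁻]/[CO2(aq)]:  pH = pK1 + log₁₀([HCO3⁻]/[CO2(aq)])
log₁₀(93.3) = +1.970
pH = 6.42 + (+1.970) = 8.39

pH = 8.39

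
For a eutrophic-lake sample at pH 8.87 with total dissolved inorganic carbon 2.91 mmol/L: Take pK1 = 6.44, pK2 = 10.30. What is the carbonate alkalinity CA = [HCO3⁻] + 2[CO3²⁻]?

CA = 3.00 mmol/L

CA = [HCO3⁻] + 2[CO3²⁻] = (α₁ + 2α₂)·DIC
At pH 8.87: [H⁺]/K1 = 10^-2.43 = 0.0037154, K2/[H⁺] = 10^-1.43 = 0.037154
α₁ = 1/(1 + 0.0037154 + 0.037154) = 1/1.0409 = 0.9607; α₂ = α₁·K2/[H⁺] = 0.03569
α₁ + 2α₂ = 1.0321
CA = 1.0321 × 2.91 = 3.00 mmol/L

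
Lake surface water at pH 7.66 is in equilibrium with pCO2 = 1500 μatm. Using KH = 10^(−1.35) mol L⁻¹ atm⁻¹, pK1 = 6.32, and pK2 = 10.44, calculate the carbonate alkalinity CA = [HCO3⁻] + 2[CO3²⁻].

[CO2*] = KH · pCO2 = 10^(−1.35) × 1500×10^-6 = 6.700×10^-5 mol/L
α₀ = 1/(1 + K1/[H⁺] + K1K2/[H⁺]²) = 1/(1 + 10^+1.34 + 10^-1.44) = 0.04364
DIC = [CO2*]/α₀ = 6.700×10^-5 / 0.04364 = 1.535 mmol/L
CA = (α₁ + 2α₂)·DIC = (0.9548 + 2×0.001585) × 1.535 = 1.47 mmol/L

CA = 1.47 mmol/L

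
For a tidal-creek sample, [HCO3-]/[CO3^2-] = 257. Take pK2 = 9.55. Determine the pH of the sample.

From K2 = [H⁺][CO3^2-]/[HCO3-]:  pH = pK2 − log₁₀([HCO3-]/[CO3^2-])
log₁₀(257) = +2.410
pH = 9.55 − (+2.410) = 7.14

pH = 7.14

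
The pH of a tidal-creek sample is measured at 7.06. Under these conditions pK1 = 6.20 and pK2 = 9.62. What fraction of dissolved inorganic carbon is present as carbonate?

α₂ = 1 / (1 + [H⁺]/K2 + [H⁺]²/(K1K2)) = 1 / (1 + 10^+2.56 + 10^+1.70)
   = 1 / (1 + 363.08 + 50.119) = 1/414.20 = 0.002414

α₂ = 0.00241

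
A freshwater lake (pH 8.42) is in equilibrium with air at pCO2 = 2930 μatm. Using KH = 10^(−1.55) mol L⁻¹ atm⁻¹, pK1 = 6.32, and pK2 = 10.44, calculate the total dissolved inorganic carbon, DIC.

[CO2*] = KH · pCO2 = 10^(−1.55) × 2930×10^-6 = 8.258×10^-5 mol/L
α₀ = 1/(1 + K1/[H⁺] + K1K2/[H⁺]²) = 1/(1 + 10^+2.10 + 10^+0.08) = 0.007807
DIC = [CO2*]/α₀ = 8.258×10^-5 / 0.007807 = 10.6 mmol/L

DIC = 10.6 mmol/L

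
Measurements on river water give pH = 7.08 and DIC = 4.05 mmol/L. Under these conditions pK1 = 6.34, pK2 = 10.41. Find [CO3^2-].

[CO3²⁻] = 1.60 μmol/L

α₂ = 1 / (1 + [H⁺]/K2 + [H⁺]²/(K1K2)) = 1 / (1 + 10^+3.33 + 10^+2.59)
   = 1 / (1 + 2138.0 + 389.05) = 1/2528.0 = 0.0003956
[CO3²⁻] = α₂ × DIC = 0.0003956 × 4.05 = 0.00160 mmol/L = 1.60 μmol/L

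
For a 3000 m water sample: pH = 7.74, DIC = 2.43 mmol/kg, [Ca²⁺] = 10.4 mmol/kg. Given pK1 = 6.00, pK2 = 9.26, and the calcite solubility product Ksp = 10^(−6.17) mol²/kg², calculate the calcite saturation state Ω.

Ω = 1.08

α₂ = 1 / (1 + [H⁺]/K2 + [H⁺]²/(K1K2)) = 1 / (1 + 10^+1.52 + 10^-0.22)
   = 1 / (1 + 33.113 + 0.60256) = 1/34.716 = 0.02881
[CO3²⁻] = α₂ × DIC = 0.02881 × 2.43 = 0.07000 mmol/kg
Ksp = 10^(−6.17) = 6.761×10^-7
Ω = [Ca²⁺][CO3²⁻]/Ksp = (10.4×10^-3)(7.000×10^-5) / 6.761×10^-7 = 1.08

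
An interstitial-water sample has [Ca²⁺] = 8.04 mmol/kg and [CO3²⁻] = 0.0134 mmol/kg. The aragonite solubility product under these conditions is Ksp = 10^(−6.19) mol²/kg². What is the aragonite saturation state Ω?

Ω = 0.167

Ksp = 10^(−6.19) = 6.457×10^-7
Ω = [Ca²⁺][CO3²⁻]/Ksp = (8.04×10^-3)(0.0134×10^-3) / 6.457×10^-7 = 0.167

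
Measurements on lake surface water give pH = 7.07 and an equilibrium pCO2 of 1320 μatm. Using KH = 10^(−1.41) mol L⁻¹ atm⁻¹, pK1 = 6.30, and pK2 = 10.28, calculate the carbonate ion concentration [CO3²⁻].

[CO2*] = KH · pCO2 = 10^(−1.41) × 1320×10^-6 = 5.135×10^-5 mol/L
α₀ = 1/(1 + K1/[H⁺] + K1K2/[H⁺]²) = 1/(1 + 10^+0.77 + 10^-2.44) = 0.1451
DIC = [CO2*]/α₀ = 5.135×10^-5 / 0.1451 = 0.3539 mmol/L
[CO3²⁻] = α₂·DIC; α₂ = 0.0005268, so [CO3²⁻] = 0.0005268 × 0.3539 = 0.000186 mmol/L = 0.186 μmol/L

[CO3²⁻] = 0.186 μmol/L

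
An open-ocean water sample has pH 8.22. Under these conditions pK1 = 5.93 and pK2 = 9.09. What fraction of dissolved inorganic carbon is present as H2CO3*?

α₀ = 1 / (1 + K1/[H⁺] + K1K2/[H⁺]²) = 1 / (1 + 10^+2.29 + 10^+1.42)
   = 1 / (1 + 194.98 + 26.303) = 1/222.29 = 0.004499

α₀ = 0.00450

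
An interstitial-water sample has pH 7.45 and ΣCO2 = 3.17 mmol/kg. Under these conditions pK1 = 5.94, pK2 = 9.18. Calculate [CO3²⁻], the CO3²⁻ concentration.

α₂ = 1 / (1 + [H⁺]/K2 + [H⁺]²/(K1K2)) = 1 / (1 + 10^+1.73 + 10^+0.22)
   = 1 / (1 + 53.703 + 1.6596) = 1/56.363 = 0.01774
[CO3²⁻] = α₂ × DIC = 0.01774 × 3.17 = 0.0562 mmol/kg

[CO3²⁻] = 0.0562 mmol/kg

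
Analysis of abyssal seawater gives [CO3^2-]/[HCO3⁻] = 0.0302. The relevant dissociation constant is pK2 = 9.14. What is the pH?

pH = 7.62

From K2 = [H⁺][CO3^2-]/[HCO3⁻]:  pH = pK2 + log₁₀([CO3^2-]/[HCO3⁻])
log₁₀(0.0302) = -1.520
pH = 9.14 + (-1.520) = 7.62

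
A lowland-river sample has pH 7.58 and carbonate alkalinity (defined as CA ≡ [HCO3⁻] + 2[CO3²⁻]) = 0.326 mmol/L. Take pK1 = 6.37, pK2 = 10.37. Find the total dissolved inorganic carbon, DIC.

DIC = 0.346 mmol/L

CA = [HCO3⁻] + 2[CO3²⁻] = (α₁ + 2α₂)·DIC
At pH 7.58: [H⁺]/K1 = 10^-1.21 = 0.061660, K2/[H⁺] = 10^-2.79 = 0.0016218
α₁ = 1/(1 + 0.061660 + 0.0016218) = 1/1.0633 = 0.9405; α₂ = α₁·K2/[H⁺] = 0.001525
α₁ + 2α₂ = 0.9435
DIC = CA / (α₁ + 2α₂) = 0.326 / 0.9435 = 0.346 mmol/L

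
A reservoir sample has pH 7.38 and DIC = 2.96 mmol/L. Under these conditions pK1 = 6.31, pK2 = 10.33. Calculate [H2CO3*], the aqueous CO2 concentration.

[CO2*] = 0.232 mmol/L

α₀ = 1 / (1 + K1/[H⁺] + K1K2/[H⁺]²) = 1 / (1 + 10^+1.07 + 10^-1.88)
   = 1 / (1 + 11.749 + 0.013183) = 1/12.762 = 0.07836
[CO2*] = α₀ × DIC = 0.07836 × 2.96 = 0.232 mmol/L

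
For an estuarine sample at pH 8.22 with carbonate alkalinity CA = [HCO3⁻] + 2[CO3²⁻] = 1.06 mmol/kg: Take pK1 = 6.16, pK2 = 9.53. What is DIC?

CA = [HCO3⁻] + 2[CO3²⁻] = (α₁ + 2α₂)·DIC
At pH 8.22: [H⁺]/K1 = 10^-2.06 = 0.0087096, K2/[H⁺] = 10^-1.31 = 0.048978
α₁ = 1/(1 + 0.0087096 + 0.048978) = 1/1.0577 = 0.9455; α₂ = α₁·K2/[H⁺] = 0.04631
α₁ + 2α₂ = 1.0381
DIC = CA / (α₁ + 2α₂) = 1.06 / 1.0381 = 1.02 mmol/kg

DIC = 1.02 mmol/kg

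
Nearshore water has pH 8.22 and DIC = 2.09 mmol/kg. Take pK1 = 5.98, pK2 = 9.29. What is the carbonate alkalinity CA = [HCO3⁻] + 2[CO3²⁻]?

CA = [HCO3⁻] + 2[CO3²⁻] = (α₁ + 2α₂)·DIC
At pH 8.22: [H⁺]/K1 = 10^-2.24 = 0.0057544, K2/[H⁺] = 10^-1.07 = 0.085114
α₁ = 1/(1 + 0.0057544 + 0.085114) = 1/1.0909 = 0.9167; α₂ = α₁·K2/[H⁺] = 0.07802
α₁ + 2α₂ = 1.0727
CA = 1.0727 × 2.09 = 2.24 mmol/kg

CA = 2.24 mmol/kg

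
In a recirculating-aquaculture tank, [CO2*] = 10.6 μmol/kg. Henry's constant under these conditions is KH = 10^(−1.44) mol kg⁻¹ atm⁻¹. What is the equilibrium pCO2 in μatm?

pCO2 = 292 μatm

KH = 10^(−1.44) = 3.631×10^-2 mol kg⁻¹ atm⁻¹
pCO2 = [CO2*]/KH = 10.6×10^-6 / 3.631×10^-2 = 2.92×10^-4 atm = 292 μatm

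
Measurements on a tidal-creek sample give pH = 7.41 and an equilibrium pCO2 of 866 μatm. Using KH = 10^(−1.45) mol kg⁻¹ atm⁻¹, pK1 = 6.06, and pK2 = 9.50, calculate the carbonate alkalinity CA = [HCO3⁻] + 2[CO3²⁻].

CA = 0.699 mmol/kg

[CO2*] = KH · pCO2 = 10^(−1.45) × 866×10^-6 = 3.073×10^-5 mol/kg
α₀ = 1/(1 + K1/[H⁺] + K1K2/[H⁺]²) = 1/(1 + 10^+1.35 + 10^-0.74) = 0.04243
DIC = [CO2*]/α₀ = 3.073×10^-5 / 0.04243 = 0.7242 mmol/kg
CA = (α₁ + 2α₂)·DIC = (0.9499 + 2×0.007721) × 0.7242 = 0.699 mmol/kg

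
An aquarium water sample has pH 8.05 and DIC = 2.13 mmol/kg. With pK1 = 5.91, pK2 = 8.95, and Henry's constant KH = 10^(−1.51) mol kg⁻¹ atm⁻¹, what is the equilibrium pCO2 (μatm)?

α₀ = 1 / (1 + K1/[H⁺] + K1K2/[H⁺]²) = 1 / (1 + 10^+2.14 + 10^+1.24)
   = 1 / (1 + 138.04 + 17.378) = 1/156.42 = 0.006393
[CO2*] = α₀ × DIC = 0.006393 × 2.13 = 0.01362 mmol/kg = 13.62 μmol/kg
pCO2 = [CO2*]/KH = 1.362×10^-5 / 3.090×10^-2 = 441 μatm

pCO2 = 441 μatm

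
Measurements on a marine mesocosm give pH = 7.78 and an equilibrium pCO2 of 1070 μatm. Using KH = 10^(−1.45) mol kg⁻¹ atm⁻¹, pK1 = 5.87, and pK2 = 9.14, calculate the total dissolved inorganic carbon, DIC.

DIC = 3.26 mmol/kg

[CO2*] = KH · pCO2 = 10^(−1.45) × 1070×10^-6 = 3.797×10^-5 mol/kg
α₀ = 1/(1 + K1/[H⁺] + K1K2/[H⁺]²) = 1/(1 + 10^+1.91 + 10^+0.55) = 0.01165
DIC = [CO2*]/α₀ = 3.797×10^-5 / 0.01165 = 3.26 mmol/kg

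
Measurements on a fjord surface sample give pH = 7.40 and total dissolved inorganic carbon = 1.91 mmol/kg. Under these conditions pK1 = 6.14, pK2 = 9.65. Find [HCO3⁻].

[HCO3⁻] = 1.80 mmol/kg

α₁ = 1 / (1 + [H⁺]/K1 + K2/[H⁺]) = 1 / (1 + 10^-1.26 + 10^-2.25)
   = 1 / (1 + 0.054954 + 0.0056234) = 1/1.0606 = 0.9429
[HCO3⁻] = α₁ × DIC = 0.9429 × 1.91 = 1.80 mmol/kg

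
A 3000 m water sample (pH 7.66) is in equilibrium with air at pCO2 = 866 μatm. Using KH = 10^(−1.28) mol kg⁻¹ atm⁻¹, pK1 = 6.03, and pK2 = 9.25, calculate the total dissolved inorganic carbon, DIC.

DIC = 2.03 mmol/kg

[CO2*] = KH · pCO2 = 10^(−1.28) × 866×10^-6 = 4.545×10^-5 mol/kg
α₀ = 1/(1 + K1/[H⁺] + K1K2/[H⁺]²) = 1/(1 + 10^+1.63 + 10^+0.04) = 0.02234
DIC = [CO2*]/α₀ = 4.545×10^-5 / 0.02234 = 2.03 mmol/kg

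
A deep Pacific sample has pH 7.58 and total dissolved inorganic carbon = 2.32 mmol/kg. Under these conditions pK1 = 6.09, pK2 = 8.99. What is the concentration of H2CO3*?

[CO2*] = 0.0701 mmol/kg

α₀ = 1 / (1 + K1/[H⁺] + K1K2/[H⁺]²) = 1 / (1 + 10^+1.49 + 10^+0.08)
   = 1 / (1 + 30.903 + 1.2023) = 1/33.105 = 0.03021
[CO2*] = α₀ × DIC = 0.03021 × 2.32 = 0.0701 mmol/kg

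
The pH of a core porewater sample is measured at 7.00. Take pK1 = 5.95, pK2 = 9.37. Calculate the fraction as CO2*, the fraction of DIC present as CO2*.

α₀ = 1 / (1 + K1/[H⁺] + K1K2/[H⁺]²) = 1 / (1 + 10^+1.05 + 10^-1.32)
   = 1 / (1 + 11.220 + 0.047863) = 1/12.268 = 0.08151

α₀ = 0.0815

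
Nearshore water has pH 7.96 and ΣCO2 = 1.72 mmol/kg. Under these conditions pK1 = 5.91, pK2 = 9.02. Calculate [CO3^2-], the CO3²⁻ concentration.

α₂ = 1 / (1 + [H⁺]/K2 + [H⁺]²/(K1K2)) = 1 / (1 + 10^+1.06 + 10^-0.99)
   = 1 / (1 + 11.482 + 0.10233) = 1/12.584 = 0.07947
[CO3²⁻] = α₂ × DIC = 0.07947 × 1.72 = 0.137 mmol/kg

[CO3²⁻] = 0.137 mmol/kg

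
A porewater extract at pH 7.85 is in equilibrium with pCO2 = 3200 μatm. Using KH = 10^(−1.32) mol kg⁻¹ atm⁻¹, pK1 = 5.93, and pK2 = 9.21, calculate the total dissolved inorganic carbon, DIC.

[CO2*] = KH · pCO2 = 10^(−1.32) × 3200×10^-6 = 1.532×10^-4 mol/kg
α₀ = 1/(1 + K1/[H⁺] + K1K2/[H⁺]²) = 1/(1 + 10^+1.92 + 10^+0.56) = 0.01139
DIC = [CO2*]/α₀ = 1.532×10^-4 / 0.01139 = 13.4 mmol/kg

DIC = 13.4 mmol/kg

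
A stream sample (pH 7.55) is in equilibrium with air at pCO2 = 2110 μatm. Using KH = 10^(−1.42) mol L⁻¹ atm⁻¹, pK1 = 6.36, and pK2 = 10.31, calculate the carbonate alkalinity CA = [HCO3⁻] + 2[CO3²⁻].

CA = 1.25 mmol/L

[CO2*] = KH · pCO2 = 10^(−1.42) × 2110×10^-6 = 8.022×10^-5 mol/L
α₀ = 1/(1 + K1/[H⁺] + K1K2/[H⁺]²) = 1/(1 + 10^+1.19 + 10^-1.57) = 0.06055
DIC = [CO2*]/α₀ = 8.022×10^-5 / 0.06055 = 1.325 mmol/L
CA = (α₁ + 2α₂)·DIC = (0.9378 + 2×0.001630) × 1.325 = 1.25 mmol/L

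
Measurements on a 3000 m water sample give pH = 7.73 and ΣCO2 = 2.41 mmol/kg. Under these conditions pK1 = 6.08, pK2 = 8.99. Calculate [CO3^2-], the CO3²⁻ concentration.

α₂ = 1 / (1 + [H⁺]/K2 + [H⁺]²/(K1K2)) = 1 / (1 + 10^+1.26 + 10^-0.39)
   = 1 / (1 + 18.197 + 0.40738) = 1/19.604 = 0.05101
[CO3²⁻] = α₂ × DIC = 0.05101 × 2.41 = 0.123 mmol/kg

[CO3²⁻] = 0.123 mmol/kg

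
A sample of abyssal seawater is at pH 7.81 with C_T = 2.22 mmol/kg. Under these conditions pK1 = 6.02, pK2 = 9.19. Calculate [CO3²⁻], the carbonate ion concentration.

α₂ = 1 / (1 + [H⁺]/K2 + [H⁺]²/(K1K2)) = 1 / (1 + 10^+1.38 + 10^-0.41)
   = 1 / (1 + 23.988 + 0.38905) = 1/25.377 = 0.03941
[CO3²⁻] = α₂ × DIC = 0.03941 × 2.22 = 0.0875 mmol/kg

[CO3²⁻] = 0.0875 mmol/kg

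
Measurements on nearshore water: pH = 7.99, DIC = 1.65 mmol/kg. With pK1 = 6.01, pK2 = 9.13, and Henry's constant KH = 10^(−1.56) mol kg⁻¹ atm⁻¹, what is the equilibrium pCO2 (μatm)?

pCO2 = 579 μatm

α₀ = 1 / (1 + K1/[H⁺] + K1K2/[H⁺]²) = 1 / (1 + 10^+1.98 + 10^+0.84)
   = 1 / (1 + 95.499 + 6.9183) = 1/103.42 = 0.009670
[CO2*] = α₀ × DIC = 0.009670 × 1.65 = 0.01595 mmol/kg = 15.95 μmol/kg
pCO2 = [CO2*]/KH = 1.595×10^-5 / 2.754×10^-2 = 579 μatm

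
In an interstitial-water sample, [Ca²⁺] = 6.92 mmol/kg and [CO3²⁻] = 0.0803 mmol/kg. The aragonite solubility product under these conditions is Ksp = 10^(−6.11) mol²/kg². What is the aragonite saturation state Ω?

Ω = 0.716

Ksp = 10^(−6.11) = 7.762×10^-7
Ω = [Ca²⁺][CO3²⁻]/Ksp = (6.92×10^-3)(0.0803×10^-3) / 7.762×10^-7 = 0.716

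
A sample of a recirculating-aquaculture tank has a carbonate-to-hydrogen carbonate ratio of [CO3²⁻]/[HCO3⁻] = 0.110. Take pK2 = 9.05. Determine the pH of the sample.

pH = 8.09

From K2 = [H⁺][CO3²⁻]/[HCO3⁻]:  pH = pK2 + log₁₀([CO3²⁻]/[HCO3⁻])
log₁₀(0.110) = -0.959
pH = 9.05 + (-0.959) = 8.09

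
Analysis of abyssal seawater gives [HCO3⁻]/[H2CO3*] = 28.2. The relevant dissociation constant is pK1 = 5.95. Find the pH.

pH = 7.40

From K1 = [H⁺][HCO3⁻]/[H2CO3*]:  pH = pK1 + log₁₀([HCO3⁻]/[H2CO3*])
log₁₀(28.2) = +1.450
pH = 5.95 + (+1.450) = 7.40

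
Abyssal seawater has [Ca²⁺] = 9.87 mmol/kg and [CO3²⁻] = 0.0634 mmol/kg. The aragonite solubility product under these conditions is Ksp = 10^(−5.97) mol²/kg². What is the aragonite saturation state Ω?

Ω = 0.584

Ksp = 10^(−5.97) = 1.072×10^-6
Ω = [Ca²⁺][CO3²⁻]/Ksp = (9.87×10^-3)(0.0634×10^-3) / 1.072×10^-6 = 0.584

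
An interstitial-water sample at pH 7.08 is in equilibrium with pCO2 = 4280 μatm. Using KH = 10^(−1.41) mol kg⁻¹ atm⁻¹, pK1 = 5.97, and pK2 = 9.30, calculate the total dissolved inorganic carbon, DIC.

[CO2*] = KH · pCO2 = 10^(−1.41) × 4280×10^-6 = 1.665×10^-4 mol/kg
α₀ = 1/(1 + K1/[H⁺] + K1K2/[H⁺]²) = 1/(1 + 10^+1.11 + 10^-1.11) = 0.07163
DIC = [CO2*]/α₀ = 1.665×10^-4 / 0.07163 = 2.32 mmol/kg

DIC = 2.32 mmol/kg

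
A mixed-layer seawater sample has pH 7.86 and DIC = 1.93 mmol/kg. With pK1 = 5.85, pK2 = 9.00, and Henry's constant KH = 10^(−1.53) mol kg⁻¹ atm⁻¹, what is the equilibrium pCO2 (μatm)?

α₀ = 1 / (1 + K1/[H⁺] + K1K2/[H⁺]²) = 1 / (1 + 10^+2.01 + 10^+0.87)
   = 1 / (1 + 102.33 + 7.4131) = 1/110.74 = 0.009030
[CO2*] = α₀ × DIC = 0.009030 × 1.93 = 0.01743 mmol/kg = 17.43 μmol/kg
pCO2 = [CO2*]/KH = 1.743×10^-5 / 2.951×10^-2 = 591 μatm

pCO2 = 591 μatm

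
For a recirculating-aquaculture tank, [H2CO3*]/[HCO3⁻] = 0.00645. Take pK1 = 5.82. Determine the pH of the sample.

pH = 8.01

From K1 = [H⁺][HCO3⁻]/[H2CO3*]:  pH = pK1 − log₁₀([H2CO3*]/[HCO3⁻])
log₁₀(0.00645) = -2.190
pH = 5.82 − (-2.190) = 8.01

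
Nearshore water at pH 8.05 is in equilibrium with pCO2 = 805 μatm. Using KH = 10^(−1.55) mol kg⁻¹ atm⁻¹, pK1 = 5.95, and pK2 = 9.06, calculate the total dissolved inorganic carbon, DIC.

DIC = 3.16 mmol/kg

[CO2*] = KH · pCO2 = 10^(−1.55) × 805×10^-6 = 2.269×10^-5 mol/kg
α₀ = 1/(1 + K1/[H⁺] + K1K2/[H⁺]²) = 1/(1 + 10^+2.10 + 10^+1.09) = 0.007184
DIC = [CO2*]/α₀ = 2.269×10^-5 / 0.007184 = 3.16 mmol/kg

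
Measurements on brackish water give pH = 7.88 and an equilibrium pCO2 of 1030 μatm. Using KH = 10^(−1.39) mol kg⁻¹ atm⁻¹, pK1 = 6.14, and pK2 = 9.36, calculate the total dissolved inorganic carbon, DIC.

DIC = 2.42 mmol/kg

[CO2*] = KH · pCO2 = 10^(−1.39) × 1030×10^-6 = 4.196×10^-5 mol/kg
α₀ = 1/(1 + K1/[H⁺] + K1K2/[H⁺]²) = 1/(1 + 10^+1.74 + 10^+0.26) = 0.01731
DIC = [CO2*]/α₀ = 4.196×10^-5 / 0.01731 = 2.42 mmol/kg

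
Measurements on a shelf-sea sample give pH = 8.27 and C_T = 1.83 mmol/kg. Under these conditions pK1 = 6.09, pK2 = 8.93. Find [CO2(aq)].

α₀ = 1 / (1 + K1/[H⁺] + K1K2/[H⁺]²) = 1 / (1 + 10^+2.18 + 10^+1.52)
   = 1 / (1 + 151.36 + 33.113) = 1/185.47 = 0.005392
[CO2*] = α₀ × DIC = 0.005392 × 1.83 = 0.00987 mmol/kg = 9.87 μmol/kg

[CO2*] = 9.87 μmol/kg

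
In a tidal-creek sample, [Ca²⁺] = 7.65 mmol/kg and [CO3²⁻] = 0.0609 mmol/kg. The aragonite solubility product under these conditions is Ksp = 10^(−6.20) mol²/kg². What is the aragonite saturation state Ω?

Ω = 0.738

Ksp = 10^(−6.20) = 6.310×10^-7
Ω = [Ca²⁺][CO3²⁻]/Ksp = (7.65×10^-3)(0.0609×10^-3) / 6.310×10^-7 = 0.738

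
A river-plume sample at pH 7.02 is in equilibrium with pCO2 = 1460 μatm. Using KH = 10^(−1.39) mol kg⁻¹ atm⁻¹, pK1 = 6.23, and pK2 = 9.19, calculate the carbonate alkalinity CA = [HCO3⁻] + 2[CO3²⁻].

CA = 0.372 mmol/kg

[CO2*] = KH · pCO2 = 10^(−1.39) × 1460×10^-6 = 5.948×10^-5 mol/kg
α₀ = 1/(1 + K1/[H⁺] + K1K2/[H⁺]²) = 1/(1 + 10^+0.79 + 10^-1.38) = 0.1387
DIC = [CO2*]/α₀ = 5.948×10^-5 / 0.1387 = 0.4287 mmol/kg
CA = (α₁ + 2α₂)·DIC = (0.8555 + 2×0.005784) × 0.4287 = 0.372 mmol/kg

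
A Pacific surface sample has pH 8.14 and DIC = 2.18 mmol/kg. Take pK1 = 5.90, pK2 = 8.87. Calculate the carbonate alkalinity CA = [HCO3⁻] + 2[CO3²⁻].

CA = 2.51 mmol/kg

CA = [HCO3⁻] + 2[CO3²⁻] = (α₁ + 2α₂)·DIC
At pH 8.14: [H⁺]/K1 = 10^-2.24 = 0.0057544, K2/[H⁺] = 10^-0.73 = 0.18621
α₁ = 1/(1 + 0.0057544 + 0.18621) = 1/1.1920 = 0.8390; α₂ = α₁·K2/[H⁺] = 0.1562
α₁ + 2α₂ = 1.1514
CA = 1.1514 × 2.18 = 2.51 mmol/kg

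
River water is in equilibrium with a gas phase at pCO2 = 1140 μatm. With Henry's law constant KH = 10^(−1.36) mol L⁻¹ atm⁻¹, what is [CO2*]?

[CO2*] = 49.8 μmol/L

KH = 10^(−1.36) = 4.365×10^-2 mol L⁻¹ atm⁻¹
[CO2*] = KH · pCO2 = 4.365×10^-2 × 1140×10^-6 atm = 4.98×10^-5 mol/L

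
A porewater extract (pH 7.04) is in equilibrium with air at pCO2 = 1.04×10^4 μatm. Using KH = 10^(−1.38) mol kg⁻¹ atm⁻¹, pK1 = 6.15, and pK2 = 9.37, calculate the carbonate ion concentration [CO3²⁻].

[CO2*] = KH · pCO2 = 10^(−1.38) × 1.04×10^4×10^-6 = 4.335×10^-4 mol/kg
α₀ = 1/(1 + K1/[H⁺] + K1K2/[H⁺]²) = 1/(1 + 10^+0.89 + 10^-1.44) = 0.1137
DIC = [CO2*]/α₀ = 4.335×10^-4 / 0.1137 = 3.815 mmol/kg
[CO3²⁻] = α₂·DIC; α₂ = 0.004126, so [CO3²⁻] = 0.004126 × 3.815 = 0.0157 mmol/kg = 15.7 μmol/kg

[CO3²⁻] = 15.7 μmol/kg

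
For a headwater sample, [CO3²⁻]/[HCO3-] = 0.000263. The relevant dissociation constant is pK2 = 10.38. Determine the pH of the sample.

From K2 = [H⁺][CO3²⁻]/[HCO3-]:  pH = pK2 + log₁₀([CO3²⁻]/[HCO3-])
log₁₀(0.000263) = -3.580
pH = 10.38 + (-3.580) = 6.80

pH = 6.80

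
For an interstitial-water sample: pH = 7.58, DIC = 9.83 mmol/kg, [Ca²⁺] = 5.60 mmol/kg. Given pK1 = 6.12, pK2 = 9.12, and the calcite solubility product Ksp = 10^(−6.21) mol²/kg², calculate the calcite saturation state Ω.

α₂ = 1 / (1 + [H⁺]/K2 + [H⁺]²/(K1K2)) = 1 / (1 + 10^+1.54 + 10^+0.08)
   = 1 / (1 + 34.674 + 1.2023) = 1/36.876 = 0.02712
[CO3²⁻] = α₂ × DIC = 0.02712 × 9.83 = 0.2666 mmol/kg
Ksp = 10^(−6.21) = 6.166×10^-7
Ω = [Ca²⁺][CO3²⁻]/Ksp = (5.60×10^-3)(2.666×10^-4) / 6.166×10^-7 = 2.42

Ω = 2.42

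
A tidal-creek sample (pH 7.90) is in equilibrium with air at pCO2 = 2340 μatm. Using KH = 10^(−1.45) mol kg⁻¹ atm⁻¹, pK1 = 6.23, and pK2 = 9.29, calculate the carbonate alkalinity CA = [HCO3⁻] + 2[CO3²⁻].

CA = 4.20 mmol/kg

[CO2*] = KH · pCO2 = 10^(−1.45) × 2340×10^-6 = 8.303×10^-5 mol/kg
α₀ = 1/(1 + K1/[H⁺] + K1K2/[H⁺]²) = 1/(1 + 10^+1.67 + 10^+0.28) = 0.02013
DIC = [CO2*]/α₀ = 8.303×10^-5 / 0.02013 = 4.125 mmol/kg
CA = (α₁ + 2α₂)·DIC = (0.9415 + 2×0.03836) × 4.125 = 4.20 mmol/kg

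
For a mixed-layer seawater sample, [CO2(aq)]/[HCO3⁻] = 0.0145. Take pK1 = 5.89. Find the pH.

From K1 = [H⁺][HCO3⁻]/[CO2(aq)]:  pH = pK1 − log₁₀([CO2(aq)]/[HCO3⁻])
log₁₀(0.0145) = -1.839
pH = 5.89 − (-1.839) = 7.73

pH = 7.73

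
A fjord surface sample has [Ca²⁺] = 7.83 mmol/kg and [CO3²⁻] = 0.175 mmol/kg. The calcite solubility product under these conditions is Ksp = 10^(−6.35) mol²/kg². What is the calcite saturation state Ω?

Ksp = 10^(−6.35) = 4.467×10^-7
Ω = [Ca²⁺][CO3²⁻]/Ksp = (7.83×10^-3)(0.175×10^-3) / 4.467×10^-7 = 3.07

Ω = 3.07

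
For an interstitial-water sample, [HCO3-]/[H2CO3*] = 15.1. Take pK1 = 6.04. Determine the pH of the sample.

From K1 = [H⁺][HCO3-]/[H2CO3*]:  pH = pK1 + log₁₀([HCO3-]/[H2CO3*])
log₁₀(15.1) = +1.179
pH = 6.04 + (+1.179) = 7.22

pH = 7.22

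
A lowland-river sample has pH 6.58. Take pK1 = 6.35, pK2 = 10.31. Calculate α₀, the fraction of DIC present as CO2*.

α₀ = 0.371

α₀ = 1 / (1 + K1/[H⁺] + K1K2/[H⁺]²) = 1 / (1 + 10^+0.23 + 10^-3.50)
   = 1 / (1 + 1.6982 + 0.00031623) = 1/2.6986 = 0.3706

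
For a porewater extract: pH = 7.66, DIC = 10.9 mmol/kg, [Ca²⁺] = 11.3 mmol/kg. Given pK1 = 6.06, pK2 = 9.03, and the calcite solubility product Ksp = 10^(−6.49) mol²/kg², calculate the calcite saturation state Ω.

Ω = 15.2

α₂ = 1 / (1 + [H⁺]/K2 + [H⁺]²/(K1K2)) = 1 / (1 + 10^+1.37 + 10^-0.23)
   = 1 / (1 + 23.442 + 0.58884) = 1/25.031 = 0.03995
[CO3²⁻] = α₂ × DIC = 0.03995 × 10.9 = 0.4355 mmol/kg
Ksp = 10^(−6.49) = 3.236×10^-7
Ω = [Ca²⁺][CO3²⁻]/Ksp = (11.3×10^-3)(4.355×10^-4) / 3.236×10^-7 = 15.2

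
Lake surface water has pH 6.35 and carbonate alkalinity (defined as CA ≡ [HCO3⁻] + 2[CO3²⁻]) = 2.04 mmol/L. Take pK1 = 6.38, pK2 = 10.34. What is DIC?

CA = [HCO3⁻] + 2[CO3²⁻] = (α₁ + 2α₂)·DIC
At pH 6.35: [H⁺]/K1 = 10^0.03 = 1.0715, K2/[H⁺] = 10^-3.99 = 0.00010233
α₁ = 1/(1 + 1.0715 + 0.00010233) = 1/2.0716 = 0.4827; α₂ = α₁·K2/[H⁺] = 4.940×10^-5
α₁ + 2α₂ = 0.4828
DIC = CA / (α₁ + 2α₂) = 2.04 / 0.4828 = 4.23 mmol/L

DIC = 4.23 mmol/L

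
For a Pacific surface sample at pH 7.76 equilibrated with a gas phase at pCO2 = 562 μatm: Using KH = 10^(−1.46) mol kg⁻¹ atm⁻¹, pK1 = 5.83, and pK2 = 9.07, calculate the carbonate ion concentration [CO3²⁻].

[CO3²⁻] = 0.0812 mmol/kg

[CO2*] = KH · pCO2 = 10^(−1.46) × 562×10^-6 = 1.949×10^-5 mol/kg
α₀ = 1/(1 + K1/[H⁺] + K1K2/[H⁺]²) = 1/(1 + 10^+1.93 + 10^+0.62) = 0.01108
DIC = [CO2*]/α₀ = 1.949×10^-5 / 0.01108 = 1.759 mmol/kg
[CO3²⁻] = α₂·DIC; α₂ = 0.04617, so [CO3²⁻] = 0.04617 × 1.759 = 0.0812 mmol/kg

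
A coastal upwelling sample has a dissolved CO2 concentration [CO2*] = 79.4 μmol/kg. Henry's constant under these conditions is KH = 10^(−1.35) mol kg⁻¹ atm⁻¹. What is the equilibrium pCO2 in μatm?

KH = 10^(−1.35) = 4.467×10^-2 mol kg⁻¹ atm⁻¹
pCO2 = [CO2*]/KH = 79.4×10^-6 / 4.467×10^-2 = 1.78×10^-3 atm = 1780 μatm

pCO2 = 1780 μatm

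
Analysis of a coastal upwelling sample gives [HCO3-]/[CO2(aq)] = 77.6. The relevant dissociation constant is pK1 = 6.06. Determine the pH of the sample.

From K1 = [H⁺][HCO3-]/[CO2(aq)]:  pH = pK1 + log₁₀([HCO3-]/[CO2(aq)])
log₁₀(77.6) = +1.890
pH = 6.06 + (+1.890) = 7.95

pH = 7.95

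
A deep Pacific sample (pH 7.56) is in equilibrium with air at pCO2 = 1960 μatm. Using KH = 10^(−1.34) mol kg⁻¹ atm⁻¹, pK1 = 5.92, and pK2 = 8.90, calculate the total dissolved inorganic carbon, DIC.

[CO2*] = KH · pCO2 = 10^(−1.34) × 1960×10^-6 = 8.959×10^-5 mol/kg
α₀ = 1/(1 + K1/[H⁺] + K1K2/[H⁺]²) = 1/(1 + 10^+1.64 + 10^+0.30) = 0.02144
DIC = [CO2*]/α₀ = 8.959×10^-5 / 0.02144 = 4.18 mmol/kg

DIC = 4.18 mmol/kg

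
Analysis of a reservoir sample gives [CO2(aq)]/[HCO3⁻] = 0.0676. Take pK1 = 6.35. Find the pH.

pH = 7.52

From K1 = [H⁺][HCO3⁻]/[CO2(aq)]:  pH = pK1 − log₁₀([CO2(aq)]/[HCO3⁻])
log₁₀(0.0676) = -1.170
pH = 6.35 − (-1.170) = 7.52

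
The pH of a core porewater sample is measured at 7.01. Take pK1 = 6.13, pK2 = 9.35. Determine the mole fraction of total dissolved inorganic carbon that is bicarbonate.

α₁ = 1 / (1 + [H⁺]/K1 + K2/[H⁺]) = 1 / (1 + 10^-0.88 + 10^-2.34)
   = 1 / (1 + 0.13183 + 0.0045709) = 1/1.1364 = 0.8800

α₁ = 0.880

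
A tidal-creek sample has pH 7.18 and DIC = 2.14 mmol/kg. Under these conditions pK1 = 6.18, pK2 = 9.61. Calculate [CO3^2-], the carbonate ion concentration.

[CO3²⁻] = 7.20 μmol/kg

α₂ = 1 / (1 + [H⁺]/K2 + [H⁺]²/(K1K2)) = 1 / (1 + 10^+2.43 + 10^+1.43)
   = 1 / (1 + 269.15 + 26.915) = 1/297.07 = 0.003366
[CO3²⁻] = α₂ × DIC = 0.003366 × 2.14 = 0.00720 mmol/kg = 7.20 μmol/kg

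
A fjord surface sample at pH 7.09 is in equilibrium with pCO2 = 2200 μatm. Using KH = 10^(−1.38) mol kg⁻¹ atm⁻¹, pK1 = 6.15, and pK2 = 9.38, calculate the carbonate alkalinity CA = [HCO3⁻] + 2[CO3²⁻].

CA = 0.807 mmol/kg

[CO2*] = KH · pCO2 = 10^(−1.38) × 2200×10^-6 = 9.171×10^-5 mol/kg
α₀ = 1/(1 + K1/[H⁺] + K1K2/[H⁺]²) = 1/(1 + 10^+0.94 + 10^-1.35) = 0.1025
DIC = [CO2*]/α₀ = 9.171×10^-5 / 0.1025 = 0.8946 mmol/kg
CA = (α₁ + 2α₂)·DIC = (0.8929 + 2×0.004579) × 0.8946 = 0.807 mmol/kg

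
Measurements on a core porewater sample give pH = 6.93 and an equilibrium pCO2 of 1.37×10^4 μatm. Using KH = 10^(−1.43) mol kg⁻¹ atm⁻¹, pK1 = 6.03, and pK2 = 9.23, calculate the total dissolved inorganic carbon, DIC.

DIC = 4.57 mmol/kg

[CO2*] = KH · pCO2 = 10^(−1.43) × 1.37×10^4×10^-6 = 5.090×10^-4 mol/kg
α₀ = 1/(1 + K1/[H⁺] + K1K2/[H⁺]²) = 1/(1 + 10^+0.90 + 10^-1.40) = 0.1113
DIC = [CO2*]/α₀ = 5.090×10^-4 / 0.1113 = 4.57 mmol/kg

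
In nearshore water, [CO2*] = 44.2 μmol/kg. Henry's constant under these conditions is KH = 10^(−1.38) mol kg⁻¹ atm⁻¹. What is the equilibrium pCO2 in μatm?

KH = 10^(−1.38) = 4.169×10^-2 mol kg⁻¹ atm⁻¹
pCO2 = [CO2*]/KH = 44.2×10^-6 / 4.169×10^-2 = 1.06×10^-3 atm = 1060 μatm

pCO2 = 1060 μatm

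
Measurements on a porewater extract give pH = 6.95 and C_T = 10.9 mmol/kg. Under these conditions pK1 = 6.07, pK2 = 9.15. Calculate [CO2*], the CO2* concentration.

α₀ = 1 / (1 + K1/[H⁺] + K1K2/[H⁺]²) = 1 / (1 + 10^+0.88 + 10^-1.32)
   = 1 / (1 + 7.5858 + 0.047863) = 1/8.6336 = 0.1158
[CO2*] = α₀ × DIC = 0.1158 × 10.9 = 1.26 mmol/kg

[CO2*] = 1.26 mmol/kg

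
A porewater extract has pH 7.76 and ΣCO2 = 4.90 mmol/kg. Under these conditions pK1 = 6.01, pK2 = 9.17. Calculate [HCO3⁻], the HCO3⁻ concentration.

[HCO3⁻] = 4.64 mmol/kg

α₁ = 1 / (1 + [H⁺]/K1 + K2/[H⁺]) = 1 / (1 + 10^-1.75 + 10^-1.41)
   = 1 / (1 + 0.017783 + 0.038905) = 1/1.0567 = 0.9464
[HCO3⁻] = α₁ × DIC = 0.9464 × 4.90 = 4.64 mmol/kg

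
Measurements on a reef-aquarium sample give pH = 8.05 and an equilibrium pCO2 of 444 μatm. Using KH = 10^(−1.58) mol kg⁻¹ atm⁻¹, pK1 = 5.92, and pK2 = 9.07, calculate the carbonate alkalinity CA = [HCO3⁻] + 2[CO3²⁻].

CA = 1.88 mmol/kg

[CO2*] = KH · pCO2 = 10^(−1.58) × 444×10^-6 = 1.168×10^-5 mol/kg
α₀ = 1/(1 + K1/[H⁺] + K1K2/[H⁺]²) = 1/(1 + 10^+2.13 + 10^+1.11) = 0.006721
DIC = [CO2*]/α₀ = 1.168×10^-5 / 0.006721 = 1.737 mmol/kg
CA = (α₁ + 2α₂)·DIC = (0.9067 + 2×0.08659) × 1.737 = 1.88 mmol/kg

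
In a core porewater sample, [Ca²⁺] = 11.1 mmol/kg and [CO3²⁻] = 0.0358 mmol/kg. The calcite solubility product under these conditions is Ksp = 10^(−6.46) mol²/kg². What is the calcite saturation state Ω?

Ω = 1.15

Ksp = 10^(−6.46) = 3.467×10^-7
Ω = [Ca²⁺][CO3²⁻]/Ksp = (11.1×10^-3)(0.0358×10^-3) / 3.467×10^-7 = 1.15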